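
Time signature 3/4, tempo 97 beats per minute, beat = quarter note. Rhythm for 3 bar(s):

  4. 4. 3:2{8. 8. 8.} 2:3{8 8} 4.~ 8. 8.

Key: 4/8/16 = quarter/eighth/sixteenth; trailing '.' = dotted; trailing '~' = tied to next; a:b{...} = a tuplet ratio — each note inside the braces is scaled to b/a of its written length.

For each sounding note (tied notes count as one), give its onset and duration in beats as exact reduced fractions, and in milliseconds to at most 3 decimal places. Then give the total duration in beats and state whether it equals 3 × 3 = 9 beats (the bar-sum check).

1) 0.0ms=0b +927.835ms=3/2b
2) 927.835ms=3/2b +927.835ms=3/2b
3) 1855.67ms=3b +309.278ms=1/2b
4) 2164.948ms=7/2b +309.278ms=1/2b
5) 2474.227ms=4b +309.278ms=1/2b
6) 2783.505ms=9/2b +463.918ms=3/4b
7) 3247.423ms=21/4b +463.918ms=3/4b
8) 3711.34ms=6b +1391.753ms=9/4b
9) 5103.093ms=33/4b +463.918ms=3/4b
Σ=9b of 9 (97bpm 3/4) — PASS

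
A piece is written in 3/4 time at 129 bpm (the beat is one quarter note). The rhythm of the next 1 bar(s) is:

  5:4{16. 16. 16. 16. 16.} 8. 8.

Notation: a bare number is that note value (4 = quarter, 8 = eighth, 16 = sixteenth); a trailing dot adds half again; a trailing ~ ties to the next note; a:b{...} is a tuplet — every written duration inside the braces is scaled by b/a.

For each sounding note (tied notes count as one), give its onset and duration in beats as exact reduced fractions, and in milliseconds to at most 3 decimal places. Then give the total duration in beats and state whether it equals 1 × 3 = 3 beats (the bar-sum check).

1) 0.0ms=0b +139.535ms=3/10b
2) 139.535ms=3/10b +139.535ms=3/10b
3) 279.07ms=3/5b +139.535ms=3/10b
4) 418.605ms=9/10b +139.535ms=3/10b
5) 558.14ms=6/5b +139.535ms=3/10b
6) 697.674ms=3/2b +348.837ms=3/4b
7) 1046.512ms=9/4b +348.837ms=3/4b
Σ=3b of 3 (129bpm 3/4) — PASS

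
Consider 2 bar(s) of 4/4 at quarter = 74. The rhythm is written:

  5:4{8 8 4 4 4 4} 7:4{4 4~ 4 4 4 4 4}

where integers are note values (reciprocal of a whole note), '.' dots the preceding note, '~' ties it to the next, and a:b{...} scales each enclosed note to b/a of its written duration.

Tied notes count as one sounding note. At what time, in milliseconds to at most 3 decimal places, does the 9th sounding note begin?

1. 0.0ms @ 0 + 324.324ms (2/5)
2. 324.324ms @ 2/5 + 324.324ms (2/5)
3. 648.649ms @ 4/5 + 648.649ms (4/5)
4. 1297.297ms @ 8/5 + 648.649ms (4/5)
5. 1945.946ms @ 12/5 + 648.649ms (4/5)
6. 2594.595ms @ 16/5 + 648.649ms (4/5)
7. 3243.243ms @ 4 + 463.32ms (4/7)
8. 3706.564ms @ 32/7 + 926.641ms (8/7)
9. 4633.205ms @ 40/7 + 463.32ms (4/7)
10. 5096.525ms @ 44/7 + 463.32ms (4/7)
11. 5559.846ms @ 48/7 + 463.32ms (4/7)
12. 6023.166ms @ 52/7 + 463.32ms (4/7)

note 9 onset = 40/7b = 4633.205ms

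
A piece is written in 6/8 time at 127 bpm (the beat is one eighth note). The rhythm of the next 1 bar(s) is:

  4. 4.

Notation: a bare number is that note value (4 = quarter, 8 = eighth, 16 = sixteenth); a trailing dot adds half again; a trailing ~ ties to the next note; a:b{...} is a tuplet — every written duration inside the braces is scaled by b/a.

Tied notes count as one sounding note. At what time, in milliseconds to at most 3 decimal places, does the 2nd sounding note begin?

note 2 onset = 3b = 1417.323ms

1. 0.0ms @ 0 + 1417.323ms (3)
2. 1417.323ms @ 3 + 1417.323ms (3)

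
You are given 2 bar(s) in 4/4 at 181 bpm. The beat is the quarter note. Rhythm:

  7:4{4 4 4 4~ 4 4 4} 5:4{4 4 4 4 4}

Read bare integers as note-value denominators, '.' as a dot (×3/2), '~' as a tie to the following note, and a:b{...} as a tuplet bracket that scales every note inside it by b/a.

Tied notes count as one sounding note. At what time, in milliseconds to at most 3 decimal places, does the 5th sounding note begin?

1. 0.0ms @ 0 + 189.424ms (4/7)
2. 189.424ms @ 4/7 + 189.424ms (4/7)
3. 378.848ms @ 8/7 + 189.424ms (4/7)
4. 568.272ms @ 12/7 + 378.848ms (8/7)
5. 947.119ms @ 20/7 + 189.424ms (4/7)
6. 1136.543ms @ 24/7 + 189.424ms (4/7)
7. 1325.967ms @ 4 + 265.193ms (4/5)
8. 1591.16ms @ 24/5 + 265.193ms (4/5)
9. 1856.354ms @ 28/5 + 265.193ms (4/5)
10. 2121.547ms @ 32/5 + 265.193ms (4/5)
11. 2386.74ms @ 36/5 + 265.193ms (4/5)

note 5 onset = 20/7b = 947.119ms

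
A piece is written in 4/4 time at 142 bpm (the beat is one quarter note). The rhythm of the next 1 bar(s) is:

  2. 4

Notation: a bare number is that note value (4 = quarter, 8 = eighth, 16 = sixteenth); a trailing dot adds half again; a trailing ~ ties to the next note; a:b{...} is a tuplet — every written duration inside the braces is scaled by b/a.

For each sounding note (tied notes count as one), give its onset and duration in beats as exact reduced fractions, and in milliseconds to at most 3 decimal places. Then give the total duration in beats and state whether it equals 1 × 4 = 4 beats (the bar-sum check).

1) 0.0ms=0b +1267.606ms=3b
2) 1267.606ms=3b +422.535ms=1b
Σ=4b of 4 (142bpm 4/4) — PASS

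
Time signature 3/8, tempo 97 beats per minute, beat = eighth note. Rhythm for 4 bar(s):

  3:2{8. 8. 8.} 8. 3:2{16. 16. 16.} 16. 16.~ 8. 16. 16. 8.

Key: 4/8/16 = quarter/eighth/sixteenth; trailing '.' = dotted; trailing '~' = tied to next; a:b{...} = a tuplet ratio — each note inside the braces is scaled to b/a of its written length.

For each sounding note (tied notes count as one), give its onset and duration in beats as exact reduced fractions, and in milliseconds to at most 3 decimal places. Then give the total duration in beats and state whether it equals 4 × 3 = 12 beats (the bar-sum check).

1) 0.0ms=0b +618.557ms=1b
2) 618.557ms=1b +618.557ms=1b
3) 1237.113ms=2b +618.557ms=1b
4) 1855.67ms=3b +927.835ms=3/2b
5) 2783.505ms=9/2b +309.278ms=1/2b
6) 3092.784ms=5b +309.278ms=1/2b
7) 3402.062ms=11/2b +309.278ms=1/2b
8) 3711.34ms=6b +463.918ms=3/4b
9) 4175.258ms=27/4b +1391.753ms=9/4b
10) 5567.01ms=9b +463.918ms=3/4b
11) 6030.928ms=39/4b +463.918ms=3/4b
12) 6494.845ms=21/2b +927.835ms=3/2b
Σ=12b of 12 (97bpm 3/8) — PASS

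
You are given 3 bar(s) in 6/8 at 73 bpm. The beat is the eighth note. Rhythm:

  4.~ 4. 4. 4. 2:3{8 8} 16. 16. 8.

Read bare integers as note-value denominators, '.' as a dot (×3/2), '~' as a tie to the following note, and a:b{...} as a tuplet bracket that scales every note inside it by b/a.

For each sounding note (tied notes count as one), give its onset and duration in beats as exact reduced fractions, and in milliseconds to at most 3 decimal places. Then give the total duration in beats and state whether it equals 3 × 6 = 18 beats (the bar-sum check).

1) 0.0ms=0b +4931.507ms=6b
2) 4931.507ms=6b +2465.753ms=3b
3) 7397.26ms=9b +2465.753ms=3b
4) 9863.014ms=12b +1232.877ms=3/2b
5) 11095.89ms=27/2b +1232.877ms=3/2b
6) 12328.767ms=15b +616.438ms=3/4b
7) 12945.205ms=63/4b +616.438ms=3/4b
8) 13561.644ms=33/2b +1232.877ms=3/2b
Σ=18b of 18 (73bpm 6/8) — PASS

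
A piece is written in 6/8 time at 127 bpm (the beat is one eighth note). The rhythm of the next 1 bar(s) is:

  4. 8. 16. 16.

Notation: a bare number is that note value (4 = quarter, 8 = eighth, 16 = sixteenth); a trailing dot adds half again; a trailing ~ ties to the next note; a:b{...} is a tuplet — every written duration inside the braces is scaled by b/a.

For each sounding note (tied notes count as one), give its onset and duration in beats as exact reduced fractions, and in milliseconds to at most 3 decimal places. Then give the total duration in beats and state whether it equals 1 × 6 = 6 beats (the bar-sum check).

1) 0.0ms=0b +1417.323ms=3b
2) 1417.323ms=3b +708.661ms=3/2b
3) 2125.984ms=9/2b +354.331ms=3/4b
4) 2480.315ms=21/4b +354.331ms=3/4b
Σ=6b of 6 (127bpm 6/8) — PASS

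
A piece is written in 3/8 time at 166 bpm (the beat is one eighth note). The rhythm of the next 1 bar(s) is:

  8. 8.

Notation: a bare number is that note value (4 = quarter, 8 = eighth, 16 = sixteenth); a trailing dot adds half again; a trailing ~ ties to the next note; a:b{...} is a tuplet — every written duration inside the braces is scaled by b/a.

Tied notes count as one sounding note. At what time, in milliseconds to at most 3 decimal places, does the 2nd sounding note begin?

1. 0.0ms @ 0 + 542.169ms (3/2)
2. 542.169ms @ 3/2 + 542.169ms (3/2)

note 2 onset = 3/2b = 542.169ms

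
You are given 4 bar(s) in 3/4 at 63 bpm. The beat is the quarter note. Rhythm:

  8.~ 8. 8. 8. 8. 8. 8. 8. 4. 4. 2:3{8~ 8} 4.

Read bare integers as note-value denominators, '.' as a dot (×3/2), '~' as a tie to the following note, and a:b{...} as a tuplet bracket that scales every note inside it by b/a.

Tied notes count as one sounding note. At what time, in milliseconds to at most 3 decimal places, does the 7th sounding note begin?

note 7 onset = 21/4b = 5000.0ms

1. 0.0ms @ 0 + 1428.571ms (3/2)
2. 1428.571ms @ 3/2 + 714.286ms (3/4)
3. 2142.857ms @ 9/4 + 714.286ms (3/4)
4. 2857.143ms @ 3 + 714.286ms (3/4)
5. 3571.429ms @ 15/4 + 714.286ms (3/4)
6. 4285.714ms @ 9/2 + 714.286ms (3/4)
7. 5000.0ms @ 21/4 + 714.286ms (3/4)
8. 5714.286ms @ 6 + 1428.571ms (3/2)
9. 7142.857ms @ 15/2 + 1428.571ms (3/2)
10. 8571.429ms @ 9 + 1428.571ms (3/2)
11. 10000.0ms @ 21/2 + 1428.571ms (3/2)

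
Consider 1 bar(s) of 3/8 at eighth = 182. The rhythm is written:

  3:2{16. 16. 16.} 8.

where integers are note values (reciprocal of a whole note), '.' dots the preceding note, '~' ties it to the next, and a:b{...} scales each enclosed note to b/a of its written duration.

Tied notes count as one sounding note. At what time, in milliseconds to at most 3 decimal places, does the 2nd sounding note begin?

1. 0.0ms @ 0 + 164.835ms (1/2)
2. 164.835ms @ 1/2 + 164.835ms (1/2)
3. 329.67ms @ 1 + 164.835ms (1/2)
4. 494.505ms @ 3/2 + 494.505ms (3/2)

note 2 onset = 1/2b = 164.835ms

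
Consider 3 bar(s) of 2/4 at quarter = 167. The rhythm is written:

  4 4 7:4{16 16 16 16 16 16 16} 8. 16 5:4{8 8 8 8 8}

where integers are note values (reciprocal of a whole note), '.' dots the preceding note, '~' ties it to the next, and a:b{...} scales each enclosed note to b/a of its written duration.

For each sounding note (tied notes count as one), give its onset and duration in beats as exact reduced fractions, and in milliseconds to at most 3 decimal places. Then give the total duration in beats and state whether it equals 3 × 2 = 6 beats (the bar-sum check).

1) 0.0ms=0b +359.281ms=1b
2) 359.281ms=1b +359.281ms=1b
3) 718.563ms=2b +51.326ms=1/7b
4) 769.889ms=15/7b +51.326ms=1/7b
5) 821.215ms=16/7b +51.326ms=1/7b
6) 872.541ms=17/7b +51.326ms=1/7b
7) 923.867ms=18/7b +51.326ms=1/7b
8) 975.192ms=19/7b +51.326ms=1/7b
9) 1026.518ms=20/7b +51.326ms=1/7b
10) 1077.844ms=3b +269.461ms=3/4b
11) 1347.305ms=15/4b +89.82ms=1/4b
12) 1437.126ms=4b +143.713ms=2/5b
13) 1580.838ms=22/5b +143.713ms=2/5b
14) 1724.551ms=24/5b +143.713ms=2/5b
15) 1868.263ms=26/5b +143.713ms=2/5b
16) 2011.976ms=28/5b +143.713ms=2/5b
Σ=6b of 6 (167bpm 2/4) — PASS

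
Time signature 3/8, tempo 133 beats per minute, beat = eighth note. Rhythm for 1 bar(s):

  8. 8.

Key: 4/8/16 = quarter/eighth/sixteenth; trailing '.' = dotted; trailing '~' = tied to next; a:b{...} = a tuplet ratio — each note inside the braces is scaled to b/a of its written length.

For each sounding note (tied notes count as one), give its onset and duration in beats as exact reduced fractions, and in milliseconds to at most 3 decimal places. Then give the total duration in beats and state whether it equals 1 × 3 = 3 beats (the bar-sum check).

1) 0.0ms=0b +676.692ms=3/2b
2) 676.692ms=3/2b +676.692ms=3/2b
Σ=3b of 3 (133bpm 3/8) — PASS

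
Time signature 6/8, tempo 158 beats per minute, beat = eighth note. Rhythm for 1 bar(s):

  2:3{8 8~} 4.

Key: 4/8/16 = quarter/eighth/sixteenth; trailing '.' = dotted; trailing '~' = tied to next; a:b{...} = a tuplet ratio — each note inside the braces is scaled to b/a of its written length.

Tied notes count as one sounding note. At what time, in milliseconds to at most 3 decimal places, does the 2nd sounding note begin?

1. 0.0ms @ 0 + 569.62ms (3/2)
2. 569.62ms @ 3/2 + 1708.861ms (9/2)

note 2 onset = 3/2b = 569.62ms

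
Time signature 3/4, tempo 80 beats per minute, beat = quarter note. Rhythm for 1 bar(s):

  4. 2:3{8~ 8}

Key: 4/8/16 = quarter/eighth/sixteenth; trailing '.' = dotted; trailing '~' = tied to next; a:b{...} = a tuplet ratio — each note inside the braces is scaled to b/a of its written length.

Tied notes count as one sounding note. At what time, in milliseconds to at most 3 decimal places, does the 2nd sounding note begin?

note 2 onset = 3/2b = 1125.0ms

1. 0.0ms @ 0 + 1125.0ms (3/2)
2. 1125.0ms @ 3/2 + 1125.0ms (3/2)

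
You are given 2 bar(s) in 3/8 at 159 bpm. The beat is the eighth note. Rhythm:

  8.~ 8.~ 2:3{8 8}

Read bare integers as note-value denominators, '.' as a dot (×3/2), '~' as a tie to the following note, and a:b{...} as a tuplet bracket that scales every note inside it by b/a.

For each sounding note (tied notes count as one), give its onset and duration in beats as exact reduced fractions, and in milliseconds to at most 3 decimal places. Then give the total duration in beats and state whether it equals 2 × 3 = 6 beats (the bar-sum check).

1) 0.0ms=0b +1698.113ms=9/2b
2) 1698.113ms=9/2b +566.038ms=3/2b
Σ=6b of 6 (159bpm 3/8) — PASS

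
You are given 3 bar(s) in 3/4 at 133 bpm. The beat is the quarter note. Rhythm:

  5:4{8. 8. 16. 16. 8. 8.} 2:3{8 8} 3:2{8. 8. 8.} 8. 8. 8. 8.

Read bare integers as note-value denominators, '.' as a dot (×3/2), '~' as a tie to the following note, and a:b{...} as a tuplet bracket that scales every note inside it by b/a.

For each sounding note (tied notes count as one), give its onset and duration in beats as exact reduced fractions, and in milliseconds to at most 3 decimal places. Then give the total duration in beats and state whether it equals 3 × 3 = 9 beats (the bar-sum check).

1) 0.0ms=0b +270.677ms=3/5b
2) 270.677ms=3/5b +270.677ms=3/5b
3) 541.353ms=6/5b +135.338ms=3/10b
4) 676.692ms=3/2b +135.338ms=3/10b
5) 812.03ms=9/5b +270.677ms=3/5b
6) 1082.707ms=12/5b +270.677ms=3/5b
7) 1353.383ms=3b +338.346ms=3/4b
8) 1691.729ms=15/4b +338.346ms=3/4b
9) 2030.075ms=9/2b +225.564ms=1/2b
10) 2255.639ms=5b +225.564ms=1/2b
11) 2481.203ms=11/2b +225.564ms=1/2b
12) 2706.767ms=6b +338.346ms=3/4b
13) 3045.113ms=27/4b +338.346ms=3/4b
14) 3383.459ms=15/2b +338.346ms=3/4b
15) 3721.805ms=33/4b +338.346ms=3/4b
Σ=9b of 9 (133bpm 3/4) — PASS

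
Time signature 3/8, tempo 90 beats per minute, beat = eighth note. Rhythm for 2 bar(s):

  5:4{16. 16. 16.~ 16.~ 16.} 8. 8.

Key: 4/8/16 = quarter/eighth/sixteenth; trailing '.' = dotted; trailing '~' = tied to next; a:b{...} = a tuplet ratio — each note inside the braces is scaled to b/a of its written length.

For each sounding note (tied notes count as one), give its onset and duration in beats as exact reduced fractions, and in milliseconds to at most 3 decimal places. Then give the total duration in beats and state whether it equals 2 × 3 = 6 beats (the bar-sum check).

1) 0.0ms=0b +400.0ms=3/5b
2) 400.0ms=3/5b +400.0ms=3/5b
3) 800.0ms=6/5b +1200.0ms=9/5b
4) 2000.0ms=3b +1000.0ms=3/2b
5) 3000.0ms=9/2b +1000.0ms=3/2b
Σ=6b of 6 (90bpm 3/8) — PASS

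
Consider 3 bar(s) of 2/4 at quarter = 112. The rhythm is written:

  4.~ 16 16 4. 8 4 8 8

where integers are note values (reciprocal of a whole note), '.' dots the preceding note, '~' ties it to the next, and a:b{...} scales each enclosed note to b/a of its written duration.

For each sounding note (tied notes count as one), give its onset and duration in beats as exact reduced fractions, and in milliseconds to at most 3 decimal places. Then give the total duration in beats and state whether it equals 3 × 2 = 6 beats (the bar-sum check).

1) 0.0ms=0b +937.5ms=7/4b
2) 937.5ms=7/4b +133.929ms=1/4b
3) 1071.429ms=2b +803.571ms=3/2b
4) 1875.0ms=7/2b +267.857ms=1/2b
5) 2142.857ms=4b +535.714ms=1b
6) 2678.571ms=5b +267.857ms=1/2b
7) 2946.429ms=11/2b +267.857ms=1/2b
Σ=6b of 6 (112bpm 2/4) — PASS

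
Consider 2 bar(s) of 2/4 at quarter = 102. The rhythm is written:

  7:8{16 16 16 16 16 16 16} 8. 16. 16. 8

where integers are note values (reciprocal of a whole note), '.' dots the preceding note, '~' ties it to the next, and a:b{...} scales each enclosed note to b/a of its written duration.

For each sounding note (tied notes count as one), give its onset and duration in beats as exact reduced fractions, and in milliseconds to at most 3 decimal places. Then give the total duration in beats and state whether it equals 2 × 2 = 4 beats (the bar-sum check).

1) 0.0ms=0b +168.067ms=2/7b
2) 168.067ms=2/7b +168.067ms=2/7b
3) 336.134ms=4/7b +168.067ms=2/7b
4) 504.202ms=6/7b +168.067ms=2/7b
5) 672.269ms=8/7b +168.067ms=2/7b
6) 840.336ms=10/7b +168.067ms=2/7b
7) 1008.403ms=12/7b +168.067ms=2/7b
8) 1176.471ms=2b +441.176ms=3/4b
9) 1617.647ms=11/4b +220.588ms=3/8b
10) 1838.235ms=25/8b +220.588ms=3/8b
11) 2058.824ms=7/2b +294.118ms=1/2b
Σ=4b of 4 (102bpm 2/4) — PASS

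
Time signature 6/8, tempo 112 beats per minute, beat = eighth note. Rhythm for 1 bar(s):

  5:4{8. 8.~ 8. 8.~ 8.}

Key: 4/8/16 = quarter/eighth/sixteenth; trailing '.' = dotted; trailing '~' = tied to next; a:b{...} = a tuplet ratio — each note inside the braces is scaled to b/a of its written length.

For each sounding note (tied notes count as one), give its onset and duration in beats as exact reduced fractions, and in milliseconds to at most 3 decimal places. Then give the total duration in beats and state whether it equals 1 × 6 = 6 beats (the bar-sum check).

1) 0.0ms=0b +642.857ms=6/5b
2) 642.857ms=6/5b +1285.714ms=12/5b
3) 1928.571ms=18/5b +1285.714ms=12/5b
Σ=6b of 6 (112bpm 6/8) — PASS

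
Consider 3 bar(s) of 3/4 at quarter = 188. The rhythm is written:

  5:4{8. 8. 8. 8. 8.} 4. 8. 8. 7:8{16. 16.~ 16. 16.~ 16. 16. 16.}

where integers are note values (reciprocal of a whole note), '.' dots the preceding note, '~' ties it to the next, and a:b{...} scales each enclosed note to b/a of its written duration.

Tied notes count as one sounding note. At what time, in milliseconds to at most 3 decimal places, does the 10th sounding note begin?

1. 0.0ms @ 0 + 191.489ms (3/5)
2. 191.489ms @ 3/5 + 191.489ms (3/5)
3. 382.979ms @ 6/5 + 191.489ms (3/5)
4. 574.468ms @ 9/5 + 191.489ms (3/5)
5. 765.957ms @ 12/5 + 191.489ms (3/5)
6. 957.447ms @ 3 + 478.723ms (3/2)
7. 1436.17ms @ 9/2 + 239.362ms (3/4)
8. 1675.532ms @ 21/4 + 239.362ms (3/4)
9. 1914.894ms @ 6 + 136.778ms (3/7)
10. 2051.672ms @ 45/7 + 273.556ms (6/7)
11. 2325.228ms @ 51/7 + 273.556ms (6/7)
12. 2598.784ms @ 57/7 + 136.778ms (3/7)
13. 2735.562ms @ 60/7 + 136.778ms (3/7)

note 10 onset = 45/7b = 2051.672ms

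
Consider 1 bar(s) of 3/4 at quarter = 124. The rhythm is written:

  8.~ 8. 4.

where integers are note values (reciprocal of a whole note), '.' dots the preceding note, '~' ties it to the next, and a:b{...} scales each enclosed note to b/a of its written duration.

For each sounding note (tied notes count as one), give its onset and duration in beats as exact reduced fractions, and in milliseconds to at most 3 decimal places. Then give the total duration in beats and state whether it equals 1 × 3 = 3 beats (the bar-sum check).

1) 0.0ms=0b +725.806ms=3/2b
2) 725.806ms=3/2b +725.806ms=3/2b
Σ=3b of 3 (124bpm 3/4) — PASS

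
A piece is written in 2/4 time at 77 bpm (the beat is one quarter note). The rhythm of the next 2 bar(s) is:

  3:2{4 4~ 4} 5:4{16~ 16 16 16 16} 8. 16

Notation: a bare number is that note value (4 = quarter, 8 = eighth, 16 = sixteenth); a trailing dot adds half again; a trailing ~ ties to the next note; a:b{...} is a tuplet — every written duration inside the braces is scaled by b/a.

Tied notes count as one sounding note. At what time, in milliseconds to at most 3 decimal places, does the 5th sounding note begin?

1. 0.0ms @ 0 + 519.481ms (2/3)
2. 519.481ms @ 2/3 + 1038.961ms (4/3)
3. 1558.442ms @ 2 + 311.688ms (2/5)
4. 1870.13ms @ 12/5 + 155.844ms (1/5)
5. 2025.974ms @ 13/5 + 155.844ms (1/5)
6. 2181.818ms @ 14/5 + 155.844ms (1/5)
7. 2337.662ms @ 3 + 584.416ms (3/4)
8. 2922.078ms @ 15/4 + 194.805ms (1/4)

note 5 onset = 13/5b = 2025.974ms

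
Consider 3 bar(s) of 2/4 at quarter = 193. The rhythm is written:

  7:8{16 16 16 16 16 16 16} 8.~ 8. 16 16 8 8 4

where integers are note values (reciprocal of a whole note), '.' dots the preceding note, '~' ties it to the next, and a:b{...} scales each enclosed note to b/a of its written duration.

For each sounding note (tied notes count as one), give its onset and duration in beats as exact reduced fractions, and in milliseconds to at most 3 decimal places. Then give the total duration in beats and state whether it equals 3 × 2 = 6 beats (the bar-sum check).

1) 0.0ms=0b +88.823ms=2/7b
2) 88.823ms=2/7b +88.823ms=2/7b
3) 177.646ms=4/7b +88.823ms=2/7b
4) 266.469ms=6/7b +88.823ms=2/7b
5) 355.292ms=8/7b +88.823ms=2/7b
6) 444.115ms=10/7b +88.823ms=2/7b
7) 532.939ms=12/7b +88.823ms=2/7b
8) 621.762ms=2b +466.321ms=3/2b
9) 1088.083ms=7/2b +77.72ms=1/4b
10) 1165.803ms=15/4b +77.72ms=1/4b
11) 1243.523ms=4b +155.44ms=1/2b
12) 1398.964ms=9/2b +155.44ms=1/2b
13) 1554.404ms=5b +310.881ms=1b
Σ=6b of 6 (193bpm 2/4) — PASS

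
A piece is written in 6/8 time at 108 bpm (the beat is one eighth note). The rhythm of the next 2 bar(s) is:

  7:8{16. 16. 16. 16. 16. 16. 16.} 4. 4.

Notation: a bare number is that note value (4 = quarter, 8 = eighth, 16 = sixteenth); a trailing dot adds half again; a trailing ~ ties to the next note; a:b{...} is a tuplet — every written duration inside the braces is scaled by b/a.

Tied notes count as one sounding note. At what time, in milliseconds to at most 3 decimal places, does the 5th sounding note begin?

1. 0.0ms @ 0 + 476.19ms (6/7)
2. 476.19ms @ 6/7 + 476.19ms (6/7)
3. 952.381ms @ 12/7 + 476.19ms (6/7)
4. 1428.571ms @ 18/7 + 476.19ms (6/7)
5. 1904.762ms @ 24/7 + 476.19ms (6/7)
6. 2380.952ms @ 30/7 + 476.19ms (6/7)
7. 2857.143ms @ 36/7 + 476.19ms (6/7)
8. 3333.333ms @ 6 + 1666.667ms (3)
9. 5000.0ms @ 9 + 1666.667ms (3)

note 5 onset = 24/7b = 1904.762ms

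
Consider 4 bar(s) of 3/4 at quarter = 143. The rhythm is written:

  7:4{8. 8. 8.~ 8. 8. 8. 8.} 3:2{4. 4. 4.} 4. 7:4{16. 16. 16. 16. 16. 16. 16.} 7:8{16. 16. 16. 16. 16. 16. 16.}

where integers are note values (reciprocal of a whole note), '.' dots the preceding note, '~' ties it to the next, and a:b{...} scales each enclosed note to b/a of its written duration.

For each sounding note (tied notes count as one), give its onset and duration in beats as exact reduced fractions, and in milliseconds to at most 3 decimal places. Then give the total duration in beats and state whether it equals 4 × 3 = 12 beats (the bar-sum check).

1) 0.0ms=0b +179.82ms=3/7b
2) 179.82ms=3/7b +179.82ms=3/7b
3) 359.64ms=6/7b +359.64ms=6/7b
4) 719.281ms=12/7b +179.82ms=3/7b
5) 899.101ms=15/7b +179.82ms=3/7b
6) 1078.921ms=18/7b +179.82ms=3/7b
7) 1258.741ms=3b +419.58ms=1b
8) 1678.322ms=4b +419.58ms=1b
9) 2097.902ms=5b +419.58ms=1b
10) 2517.483ms=6b +629.371ms=3/2b
11) 3146.853ms=15/2b +89.91ms=3/14b
12) 3236.763ms=54/7b +89.91ms=3/14b
13) 3326.673ms=111/14b +89.91ms=3/14b
14) 3416.583ms=57/7b +89.91ms=3/14b
15) 3506.494ms=117/14b +89.91ms=3/14b
16) 3596.404ms=60/7b +89.91ms=3/14b
17) 3686.314ms=123/14b +89.91ms=3/14b
18) 3776.224ms=9b +179.82ms=3/7b
19) 3956.044ms=66/7b +179.82ms=3/7b
20) 4135.864ms=69/7b +179.82ms=3/7b
21) 4315.684ms=72/7b +179.82ms=3/7b
22) 4495.504ms=75/7b +179.82ms=3/7b
23) 4675.325ms=78/7b +179.82ms=3/7b
24) 4855.145ms=81/7b +179.82ms=3/7b
Σ=12b of 12 (143bpm 3/4) — PASS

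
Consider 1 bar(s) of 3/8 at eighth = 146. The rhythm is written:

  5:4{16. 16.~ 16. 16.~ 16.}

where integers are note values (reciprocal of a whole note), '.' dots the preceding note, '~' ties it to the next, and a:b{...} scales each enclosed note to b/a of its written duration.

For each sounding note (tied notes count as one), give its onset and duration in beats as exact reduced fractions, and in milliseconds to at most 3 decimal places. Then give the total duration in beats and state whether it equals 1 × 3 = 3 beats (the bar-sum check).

1) 0.0ms=0b +246.575ms=3/5b
2) 246.575ms=3/5b +493.151ms=6/5b
3) 739.726ms=9/5b +493.151ms=6/5b
Σ=3b of 3 (146bpm 3/8) — PASS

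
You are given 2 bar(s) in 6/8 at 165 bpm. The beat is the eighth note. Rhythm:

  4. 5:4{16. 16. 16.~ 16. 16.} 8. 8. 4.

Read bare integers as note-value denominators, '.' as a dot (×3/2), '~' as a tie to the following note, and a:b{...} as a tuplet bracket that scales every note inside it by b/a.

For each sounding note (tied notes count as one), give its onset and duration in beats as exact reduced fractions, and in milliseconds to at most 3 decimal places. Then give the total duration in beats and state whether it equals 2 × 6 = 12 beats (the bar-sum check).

1) 0.0ms=0b +1090.909ms=3b
2) 1090.909ms=3b +218.182ms=3/5b
3) 1309.091ms=18/5b +218.182ms=3/5b
4) 1527.273ms=21/5b +436.364ms=6/5b
5) 1963.636ms=27/5b +218.182ms=3/5b
6) 2181.818ms=6b +545.455ms=3/2b
7) 2727.273ms=15/2b +545.455ms=3/2b
8) 3272.727ms=9b +1090.909ms=3b
Σ=12b of 12 (165bpm 6/8) — PASS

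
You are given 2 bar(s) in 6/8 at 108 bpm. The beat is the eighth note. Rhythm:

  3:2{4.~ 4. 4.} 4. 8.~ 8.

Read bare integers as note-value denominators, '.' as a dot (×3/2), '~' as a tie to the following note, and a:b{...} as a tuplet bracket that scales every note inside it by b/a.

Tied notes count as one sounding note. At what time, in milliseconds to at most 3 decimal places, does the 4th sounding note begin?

1. 0.0ms @ 0 + 2222.222ms (4)
2. 2222.222ms @ 4 + 1111.111ms (2)
3. 3333.333ms @ 6 + 1666.667ms (3)
4. 5000.0ms @ 9 + 1666.667ms (3)

note 4 onset = 9b = 5000.0ms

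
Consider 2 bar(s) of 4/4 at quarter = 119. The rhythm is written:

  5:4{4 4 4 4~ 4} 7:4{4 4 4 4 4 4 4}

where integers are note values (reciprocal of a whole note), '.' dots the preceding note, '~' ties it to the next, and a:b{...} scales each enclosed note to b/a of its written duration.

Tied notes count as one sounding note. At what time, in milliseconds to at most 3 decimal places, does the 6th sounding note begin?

note 6 onset = 32/7b = 2304.922ms

1. 0.0ms @ 0 + 403.361ms (4/5)
2. 403.361ms @ 4/5 + 403.361ms (4/5)
3. 806.723ms @ 8/5 + 403.361ms (4/5)
4. 1210.084ms @ 12/5 + 806.723ms (8/5)
5. 2016.807ms @ 4 + 288.115ms (4/7)
6. 2304.922ms @ 32/7 + 288.115ms (4/7)
7. 2593.037ms @ 36/7 + 288.115ms (4/7)
8. 2881.152ms @ 40/7 + 288.115ms (4/7)
9. 3169.268ms @ 44/7 + 288.115ms (4/7)
10. 3457.383ms @ 48/7 + 288.115ms (4/7)
11. 3745.498ms @ 52/7 + 288.115ms (4/7)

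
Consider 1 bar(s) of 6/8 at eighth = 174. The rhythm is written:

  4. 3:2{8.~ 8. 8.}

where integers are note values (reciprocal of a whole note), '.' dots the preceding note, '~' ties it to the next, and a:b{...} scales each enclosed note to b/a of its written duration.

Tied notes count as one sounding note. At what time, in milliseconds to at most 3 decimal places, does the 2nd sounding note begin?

1. 0.0ms @ 0 + 1034.483ms (3)
2. 1034.483ms @ 3 + 689.655ms (2)
3. 1724.138ms @ 5 + 344.828ms (1)

note 2 onset = 3b = 1034.483ms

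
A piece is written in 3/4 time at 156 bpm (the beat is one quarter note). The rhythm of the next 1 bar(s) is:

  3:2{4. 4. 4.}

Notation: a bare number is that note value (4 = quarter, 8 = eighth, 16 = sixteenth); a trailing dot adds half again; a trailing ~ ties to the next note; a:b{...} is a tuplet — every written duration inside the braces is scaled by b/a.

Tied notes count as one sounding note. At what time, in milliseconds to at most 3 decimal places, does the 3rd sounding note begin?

note 3 onset = 2b = 769.231ms

1. 0.0ms @ 0 + 384.615ms (1)
2. 384.615ms @ 1 + 384.615ms (1)
3. 769.231ms @ 2 + 384.615ms (1)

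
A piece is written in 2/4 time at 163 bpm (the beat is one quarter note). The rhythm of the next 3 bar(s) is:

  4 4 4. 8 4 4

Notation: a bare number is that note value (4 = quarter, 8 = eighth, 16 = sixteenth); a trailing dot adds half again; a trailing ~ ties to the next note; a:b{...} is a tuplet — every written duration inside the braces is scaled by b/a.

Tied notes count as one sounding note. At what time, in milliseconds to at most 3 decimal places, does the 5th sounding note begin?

note 5 onset = 4b = 1472.393ms

1. 0.0ms @ 0 + 368.098ms (1)
2. 368.098ms @ 1 + 368.098ms (1)
3. 736.196ms @ 2 + 552.147ms (3/2)
4. 1288.344ms @ 7/2 + 184.049ms (1/2)
5. 1472.393ms @ 4 + 368.098ms (1)
6. 1840.491ms @ 5 + 368.098ms (1)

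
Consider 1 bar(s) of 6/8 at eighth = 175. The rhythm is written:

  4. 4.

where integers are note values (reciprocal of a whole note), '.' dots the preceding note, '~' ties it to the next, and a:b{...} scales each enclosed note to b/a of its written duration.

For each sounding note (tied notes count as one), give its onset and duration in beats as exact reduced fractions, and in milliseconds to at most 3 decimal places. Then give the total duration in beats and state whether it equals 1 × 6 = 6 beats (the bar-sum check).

1) 0.0ms=0b +1028.571ms=3b
2) 1028.571ms=3b +1028.571ms=3b
Σ=6b of 6 (175bpm 6/8) — PASS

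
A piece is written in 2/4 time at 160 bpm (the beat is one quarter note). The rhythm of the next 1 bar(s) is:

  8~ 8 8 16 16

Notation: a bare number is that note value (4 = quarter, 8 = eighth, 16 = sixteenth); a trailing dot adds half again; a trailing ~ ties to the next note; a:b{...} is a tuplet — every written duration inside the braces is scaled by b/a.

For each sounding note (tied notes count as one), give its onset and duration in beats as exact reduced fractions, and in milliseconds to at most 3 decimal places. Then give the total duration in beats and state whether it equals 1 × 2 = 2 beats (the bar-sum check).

1) 0.0ms=0b +375.0ms=1b
2) 375.0ms=1b +187.5ms=1/2b
3) 562.5ms=3/2b +93.75ms=1/4b
4) 656.25ms=7/4b +93.75ms=1/4b
Σ=2b of 2 (160bpm 2/4) — PASS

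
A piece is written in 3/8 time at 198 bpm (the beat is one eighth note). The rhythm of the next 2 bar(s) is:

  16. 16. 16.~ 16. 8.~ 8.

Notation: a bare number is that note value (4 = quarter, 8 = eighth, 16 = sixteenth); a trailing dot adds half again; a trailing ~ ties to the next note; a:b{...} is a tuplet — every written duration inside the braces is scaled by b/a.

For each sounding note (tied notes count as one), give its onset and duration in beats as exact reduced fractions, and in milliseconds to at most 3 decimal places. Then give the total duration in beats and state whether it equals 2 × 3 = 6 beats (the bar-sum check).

1) 0.0ms=0b +227.273ms=3/4b
2) 227.273ms=3/4b +227.273ms=3/4b
3) 454.545ms=3/2b +454.545ms=3/2b
4) 909.091ms=3b +909.091ms=3b
Σ=6b of 6 (198bpm 3/8) — PASS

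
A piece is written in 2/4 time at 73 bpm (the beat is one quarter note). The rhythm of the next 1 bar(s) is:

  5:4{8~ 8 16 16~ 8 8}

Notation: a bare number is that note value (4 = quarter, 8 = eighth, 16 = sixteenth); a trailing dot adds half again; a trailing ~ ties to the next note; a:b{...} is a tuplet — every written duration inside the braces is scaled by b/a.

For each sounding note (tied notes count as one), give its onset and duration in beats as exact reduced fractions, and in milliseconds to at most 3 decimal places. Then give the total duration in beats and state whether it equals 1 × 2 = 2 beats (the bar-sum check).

1) 0.0ms=0b +657.534ms=4/5b
2) 657.534ms=4/5b +164.384ms=1/5b
3) 821.918ms=1b +493.151ms=3/5b
4) 1315.068ms=8/5b +328.767ms=2/5b
Σ=2b of 2 (73bpm 2/4) — PASS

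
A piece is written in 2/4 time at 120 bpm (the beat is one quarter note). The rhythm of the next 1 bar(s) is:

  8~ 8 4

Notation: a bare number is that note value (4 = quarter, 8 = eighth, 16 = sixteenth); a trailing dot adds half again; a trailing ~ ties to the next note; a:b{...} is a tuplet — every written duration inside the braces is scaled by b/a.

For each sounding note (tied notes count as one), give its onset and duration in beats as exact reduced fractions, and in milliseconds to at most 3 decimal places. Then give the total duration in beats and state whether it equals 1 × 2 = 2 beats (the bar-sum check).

1) 0.0ms=0b +500.0ms=1b
2) 500.0ms=1b +500.0ms=1b
Σ=2b of 2 (120bpm 2/4) — PASS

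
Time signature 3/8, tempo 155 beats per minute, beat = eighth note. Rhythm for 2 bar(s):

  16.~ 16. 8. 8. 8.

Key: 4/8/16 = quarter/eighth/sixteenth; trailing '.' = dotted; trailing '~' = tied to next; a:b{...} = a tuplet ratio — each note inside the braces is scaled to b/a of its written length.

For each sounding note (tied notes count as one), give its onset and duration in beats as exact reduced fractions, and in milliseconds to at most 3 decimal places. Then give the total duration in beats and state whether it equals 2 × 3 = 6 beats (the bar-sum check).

1) 0.0ms=0b +580.645ms=3/2b
2) 580.645ms=3/2b +580.645ms=3/2b
3) 1161.29ms=3b +580.645ms=3/2b
4) 1741.935ms=9/2b +580.645ms=3/2b
Σ=6b of 6 (155bpm 3/8) — PASS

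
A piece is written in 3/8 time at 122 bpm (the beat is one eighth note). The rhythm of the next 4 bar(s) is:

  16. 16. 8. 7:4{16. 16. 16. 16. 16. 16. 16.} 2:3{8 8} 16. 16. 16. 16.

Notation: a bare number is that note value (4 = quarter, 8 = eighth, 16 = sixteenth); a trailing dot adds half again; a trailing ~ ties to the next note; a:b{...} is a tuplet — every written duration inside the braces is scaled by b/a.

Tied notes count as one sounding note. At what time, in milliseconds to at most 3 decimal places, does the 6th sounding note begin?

1. 0.0ms @ 0 + 368.852ms (3/4)
2. 368.852ms @ 3/4 + 368.852ms (3/4)
3. 737.705ms @ 3/2 + 737.705ms (3/2)
4. 1475.41ms @ 3 + 210.773ms (3/7)
5. 1686.183ms @ 24/7 + 210.773ms (3/7)
6. 1896.956ms @ 27/7 + 210.773ms (3/7)
7. 2107.728ms @ 30/7 + 210.773ms (3/7)
8. 2318.501ms @ 33/7 + 210.773ms (3/7)
9. 2529.274ms @ 36/7 + 210.773ms (3/7)
10. 2740.047ms @ 39/7 + 210.773ms (3/7)
11. 2950.82ms @ 6 + 737.705ms (3/2)
12. 3688.525ms @ 15/2 + 737.705ms (3/2)
13. 4426.23ms @ 9 + 368.852ms (3/4)
14. 4795.082ms @ 39/4 + 368.852ms (3/4)
15. 5163.934ms @ 21/2 + 368.852ms (3/4)
16. 5532.787ms @ 45/4 + 368.852ms (3/4)

note 6 onset = 27/7b = 1896.956ms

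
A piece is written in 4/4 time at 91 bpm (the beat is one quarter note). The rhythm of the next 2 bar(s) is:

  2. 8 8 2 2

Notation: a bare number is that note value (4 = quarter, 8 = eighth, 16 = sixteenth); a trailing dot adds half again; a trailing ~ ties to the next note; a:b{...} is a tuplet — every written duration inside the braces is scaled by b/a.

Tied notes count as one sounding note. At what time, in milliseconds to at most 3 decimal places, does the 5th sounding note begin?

1. 0.0ms @ 0 + 1978.022ms (3)
2. 1978.022ms @ 3 + 329.67ms (1/2)
3. 2307.692ms @ 7/2 + 329.67ms (1/2)
4. 2637.363ms @ 4 + 1318.681ms (2)
5. 3956.044ms @ 6 + 1318.681ms (2)

note 5 onset = 6b = 3956.044ms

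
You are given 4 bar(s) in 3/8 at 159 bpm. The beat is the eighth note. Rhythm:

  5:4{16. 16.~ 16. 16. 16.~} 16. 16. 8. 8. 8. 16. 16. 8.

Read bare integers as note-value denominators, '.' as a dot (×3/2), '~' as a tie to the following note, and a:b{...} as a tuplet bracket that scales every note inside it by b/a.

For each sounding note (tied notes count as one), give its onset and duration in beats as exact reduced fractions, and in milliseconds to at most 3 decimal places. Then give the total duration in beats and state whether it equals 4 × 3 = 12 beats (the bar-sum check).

1) 0.0ms=0b +226.415ms=3/5b
2) 226.415ms=3/5b +452.83ms=6/5b
3) 679.245ms=9/5b +226.415ms=3/5b
4) 905.66ms=12/5b +509.434ms=27/20b
5) 1415.094ms=15/4b +283.019ms=3/4b
6) 1698.113ms=9/2b +566.038ms=3/2b
7) 2264.151ms=6b +566.038ms=3/2b
8) 2830.189ms=15/2b +566.038ms=3/2b
9) 3396.226ms=9b +283.019ms=3/4b
10) 3679.245ms=39/4b +283.019ms=3/4b
11) 3962.264ms=21/2b +566.038ms=3/2b
Σ=12b of 12 (159bpm 3/8) — PASS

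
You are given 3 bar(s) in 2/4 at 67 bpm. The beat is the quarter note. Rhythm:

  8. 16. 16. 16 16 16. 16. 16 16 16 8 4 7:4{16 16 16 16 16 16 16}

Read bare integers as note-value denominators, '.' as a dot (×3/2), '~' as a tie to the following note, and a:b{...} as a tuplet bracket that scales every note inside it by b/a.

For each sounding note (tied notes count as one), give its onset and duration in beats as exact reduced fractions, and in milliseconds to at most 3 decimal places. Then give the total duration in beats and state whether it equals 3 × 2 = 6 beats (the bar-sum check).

1) 0.0ms=0b +671.642ms=3/4b
2) 671.642ms=3/4b +335.821ms=3/8b
3) 1007.463ms=9/8b +335.821ms=3/8b
4) 1343.284ms=3/2b +223.881ms=1/4b
5) 1567.164ms=7/4b +223.881ms=1/4b
6) 1791.045ms=2b +335.821ms=3/8b
7) 2126.866ms=19/8b +335.821ms=3/8b
8) 2462.687ms=11/4b +223.881ms=1/4b
9) 2686.567ms=3b +223.881ms=1/4b
10) 2910.448ms=13/4b +223.881ms=1/4b
11) 3134.328ms=7/2b +447.761ms=1/2b
12) 3582.09ms=4b +895.522ms=1b
13) 4477.612ms=5b +127.932ms=1/7b
14) 4605.544ms=36/7b +127.932ms=1/7b
15) 4733.475ms=37/7b +127.932ms=1/7b
16) 4861.407ms=38/7b +127.932ms=1/7b
17) 4989.339ms=39/7b +127.932ms=1/7b
18) 5117.271ms=40/7b +127.932ms=1/7b
19) 5245.203ms=41/7b +127.932ms=1/7b
Σ=6b of 6 (67bpm 2/4) — PASS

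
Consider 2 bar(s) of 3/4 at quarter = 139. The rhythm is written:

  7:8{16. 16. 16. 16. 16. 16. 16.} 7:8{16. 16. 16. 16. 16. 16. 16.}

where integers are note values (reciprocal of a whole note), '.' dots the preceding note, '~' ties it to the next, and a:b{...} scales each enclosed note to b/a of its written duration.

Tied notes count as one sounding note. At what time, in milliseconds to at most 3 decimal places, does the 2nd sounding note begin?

1. 0.0ms @ 0 + 184.995ms (3/7)
2. 184.995ms @ 3/7 + 184.995ms (3/7)
3. 369.99ms @ 6/7 + 184.995ms (3/7)
4. 554.985ms @ 9/7 + 184.995ms (3/7)
5. 739.979ms @ 12/7 + 184.995ms (3/7)
6. 924.974ms @ 15/7 + 184.995ms (3/7)
7. 1109.969ms @ 18/7 + 184.995ms (3/7)
8. 1294.964ms @ 3 + 184.995ms (3/7)
9. 1479.959ms @ 24/7 + 184.995ms (3/7)
10. 1664.954ms @ 27/7 + 184.995ms (3/7)
11. 1849.949ms @ 30/7 + 184.995ms (3/7)
12. 2034.943ms @ 33/7 + 184.995ms (3/7)
13. 2219.938ms @ 36/7 + 184.995ms (3/7)
14. 2404.933ms @ 39/7 + 184.995ms (3/7)

note 2 onset = 3/7b = 184.995ms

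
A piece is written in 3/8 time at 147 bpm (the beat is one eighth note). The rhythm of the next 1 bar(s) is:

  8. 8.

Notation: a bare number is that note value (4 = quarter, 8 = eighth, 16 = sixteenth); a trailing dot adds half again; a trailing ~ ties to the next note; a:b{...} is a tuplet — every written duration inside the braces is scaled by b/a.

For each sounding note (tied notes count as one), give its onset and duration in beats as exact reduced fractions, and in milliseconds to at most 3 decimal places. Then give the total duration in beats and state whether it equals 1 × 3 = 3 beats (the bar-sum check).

1) 0.0ms=0b +612.245ms=3/2b
2) 612.245ms=3/2b +612.245ms=3/2b
Σ=3b of 3 (147bpm 3/8) — PASS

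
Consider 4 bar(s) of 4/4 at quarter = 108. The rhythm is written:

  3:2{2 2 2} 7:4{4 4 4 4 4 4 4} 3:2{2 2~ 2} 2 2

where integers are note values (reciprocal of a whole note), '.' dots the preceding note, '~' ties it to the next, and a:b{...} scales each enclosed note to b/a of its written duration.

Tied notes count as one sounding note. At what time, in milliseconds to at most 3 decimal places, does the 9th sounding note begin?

note 9 onset = 48/7b = 3809.524ms

1. 0.0ms @ 0 + 740.741ms (4/3)
2. 740.741ms @ 4/3 + 740.741ms (4/3)
3. 1481.481ms @ 8/3 + 740.741ms (4/3)
4. 2222.222ms @ 4 + 317.46ms (4/7)
5. 2539.683ms @ 32/7 + 317.46ms (4/7)
6. 2857.143ms @ 36/7 + 317.46ms (4/7)
7. 3174.603ms @ 40/7 + 317.46ms (4/7)
8. 3492.063ms @ 44/7 + 317.46ms (4/7)
9. 3809.524ms @ 48/7 + 317.46ms (4/7)
10. 4126.984ms @ 52/7 + 317.46ms (4/7)
11. 4444.444ms @ 8 + 740.741ms (4/3)
12. 5185.185ms @ 28/3 + 1481.481ms (8/3)
13. 6666.667ms @ 12 + 1111.111ms (2)
14. 7777.778ms @ 14 + 1111.111ms (2)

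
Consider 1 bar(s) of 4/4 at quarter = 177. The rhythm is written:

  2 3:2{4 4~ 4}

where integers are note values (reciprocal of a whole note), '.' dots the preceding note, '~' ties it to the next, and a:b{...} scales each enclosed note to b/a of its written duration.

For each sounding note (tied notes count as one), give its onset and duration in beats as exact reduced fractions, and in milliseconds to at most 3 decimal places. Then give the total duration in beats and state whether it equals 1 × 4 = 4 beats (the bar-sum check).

1) 0.0ms=0b +677.966ms=2b
2) 677.966ms=2b +225.989ms=2/3b
3) 903.955ms=8/3b +451.977ms=4/3b
Σ=4b of 4 (177bpm 4/4) — PASS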